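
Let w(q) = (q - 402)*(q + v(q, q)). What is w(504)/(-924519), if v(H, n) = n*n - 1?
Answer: -8653646/308173 ≈ -28.080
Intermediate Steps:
v(H, n) = -1 + n**2 (v(H, n) = n**2 - 1 = -1 + n**2)
w(q) = (-402 + q)*(-1 + q + q**2) (w(q) = (q - 402)*(q + (-1 + q**2)) = (-402 + q)*(-1 + q + q**2))
w(504)/(-924519) = (402 + 504**3 - 403*504 - 401*504**2)/(-924519) = (402 + 128024064 - 203112 - 401*254016)*(-1/924519) = (402 + 128024064 - 203112 - 101860416)*(-1/924519) = 25960938*(-1/924519) = -8653646/308173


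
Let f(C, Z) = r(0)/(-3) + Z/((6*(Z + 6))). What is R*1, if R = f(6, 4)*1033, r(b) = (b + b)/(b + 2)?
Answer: 1033/15 ≈ 68.867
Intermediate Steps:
r(b) = 2*b/(2 + b) (r(b) = (2*b)/(2 + b) = 2*b/(2 + b))
f(C, Z) = Z/(36 + 6*Z) (f(C, Z) = (2*0/(2 + 0))/(-3) + Z/((6*(Z + 6))) = (2*0/2)*(-⅓) + Z/((6*(6 + Z))) = (2*0*(½))*(-⅓) + Z/(36 + 6*Z) = 0*(-⅓) + Z/(36 + 6*Z) = 0 + Z/(36 + 6*Z) = Z/(36 + 6*Z))
R = 1033/15 (R = ((⅙)*4/(6 + 4))*1033 = ((⅙)*4/10)*1033 = ((⅙)*4*(⅒))*1033 = (1/15)*1033 = 1033/15 ≈ 68.867)
R*1 = (1033/15)*1 = 1033/15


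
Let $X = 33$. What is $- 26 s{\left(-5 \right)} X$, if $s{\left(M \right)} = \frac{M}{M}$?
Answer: $-858$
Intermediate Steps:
$s{\left(M \right)} = 1$
$- 26 s{\left(-5 \right)} X = \left(-26\right) 1 \cdot 33 = \left(-26\right) 33 = -858$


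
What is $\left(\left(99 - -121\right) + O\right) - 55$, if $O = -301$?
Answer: $-136$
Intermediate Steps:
$\left(\left(99 - -121\right) + O\right) - 55 = \left(\left(99 - -121\right) - 301\right) - 55 = \left(\left(99 + 121\right) - 301\right) - 55 = \left(220 - 301\right) - 55 = -81 - 55 = -136$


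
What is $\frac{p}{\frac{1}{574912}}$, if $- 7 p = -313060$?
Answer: $\frac{179981950720}{7} \approx 2.5712 \cdot 10^{10}$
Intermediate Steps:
$p = \frac{313060}{7}$ ($p = \left(- \frac{1}{7}\right) \left(-313060\right) = \frac{313060}{7} \approx 44723.0$)
$\frac{p}{\frac{1}{574912}} = \frac{313060}{7 \cdot \frac{1}{574912}} = \frac{313060 \frac{1}{\frac{1}{574912}}}{7} = \frac{313060}{7} \cdot 574912 = \frac{179981950720}{7}$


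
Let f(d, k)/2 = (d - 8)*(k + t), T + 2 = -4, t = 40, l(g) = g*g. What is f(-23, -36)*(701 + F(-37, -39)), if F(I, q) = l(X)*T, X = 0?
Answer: -173848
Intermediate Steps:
l(g) = g²
T = -6 (T = -2 - 4 = -6)
F(I, q) = 0 (F(I, q) = 0²*(-6) = 0*(-6) = 0)
f(d, k) = 2*(-8 + d)*(40 + k) (f(d, k) = 2*((d - 8)*(k + 40)) = 2*((-8 + d)*(40 + k)) = 2*(-8 + d)*(40 + k))
f(-23, -36)*(701 + F(-37, -39)) = (-640 - 16*(-36) + 80*(-23) + 2*(-23)*(-36))*(701 + 0) = (-640 + 576 - 1840 + 1656)*701 = -248*701 = -173848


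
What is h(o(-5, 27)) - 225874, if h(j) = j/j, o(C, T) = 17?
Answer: -225873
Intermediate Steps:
h(j) = 1
h(o(-5, 27)) - 225874 = 1 - 225874 = -225873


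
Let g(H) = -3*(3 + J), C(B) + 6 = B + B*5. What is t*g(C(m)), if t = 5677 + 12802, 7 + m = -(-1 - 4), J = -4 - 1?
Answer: 110874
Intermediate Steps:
J = -5
m = -2 (m = -7 - (-1 - 4) = -7 - 1*(-5) = -7 + 5 = -2)
C(B) = -6 + 6*B (C(B) = -6 + (B + B*5) = -6 + (B + 5*B) = -6 + 6*B)
t = 18479
g(H) = 6 (g(H) = -3*(3 - 5) = -3*(-2) = 6)
t*g(C(m)) = 18479*6 = 110874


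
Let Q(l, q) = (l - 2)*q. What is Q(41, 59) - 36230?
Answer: -33929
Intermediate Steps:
Q(l, q) = q*(-2 + l) (Q(l, q) = (-2 + l)*q = q*(-2 + l))
Q(41, 59) - 36230 = 59*(-2 + 41) - 36230 = 59*39 - 36230 = 2301 - 36230 = -33929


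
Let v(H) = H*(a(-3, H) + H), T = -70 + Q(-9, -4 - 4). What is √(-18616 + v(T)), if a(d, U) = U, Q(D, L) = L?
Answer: 4*I*√403 ≈ 80.299*I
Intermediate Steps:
T = -78 (T = -70 + (-4 - 4) = -70 - 8 = -78)
v(H) = 2*H² (v(H) = H*(H + H) = H*(2*H) = 2*H²)
√(-18616 + v(T)) = √(-18616 + 2*(-78)²) = √(-18616 + 2*6084) = √(-18616 + 12168) = √(-6448) = 4*I*√403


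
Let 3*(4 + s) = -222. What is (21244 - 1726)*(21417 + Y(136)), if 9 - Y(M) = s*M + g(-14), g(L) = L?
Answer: 625512864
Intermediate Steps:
s = -78 (s = -4 + (⅓)*(-222) = -4 - 74 = -78)
Y(M) = 23 + 78*M (Y(M) = 9 - (-78*M - 14) = 9 - (-14 - 78*M) = 9 + (14 + 78*M) = 23 + 78*M)
(21244 - 1726)*(21417 + Y(136)) = (21244 - 1726)*(21417 + (23 + 78*136)) = 19518*(21417 + (23 + 10608)) = 19518*(21417 + 10631) = 19518*32048 = 625512864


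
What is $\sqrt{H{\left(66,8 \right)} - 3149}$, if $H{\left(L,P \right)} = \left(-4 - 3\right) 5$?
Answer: $4 i \sqrt{199} \approx 56.427 i$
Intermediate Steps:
$H{\left(L,P \right)} = -35$ ($H{\left(L,P \right)} = \left(-7\right) 5 = -35$)
$\sqrt{H{\left(66,8 \right)} - 3149} = \sqrt{-35 - 3149} = \sqrt{-3184} = 4 i \sqrt{199}$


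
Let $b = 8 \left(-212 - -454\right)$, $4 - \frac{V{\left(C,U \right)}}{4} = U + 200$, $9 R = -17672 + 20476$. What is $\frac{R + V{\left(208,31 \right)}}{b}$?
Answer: $- \frac{61}{198} \approx -0.30808$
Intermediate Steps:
$R = \frac{2804}{9}$ ($R = \frac{-17672 + 20476}{9} = \frac{1}{9} \cdot 2804 = \frac{2804}{9} \approx 311.56$)
$V{\left(C,U \right)} = -784 - 4 U$ ($V{\left(C,U \right)} = 16 - 4 \left(U + 200\right) = 16 - 4 \left(200 + U\right) = 16 - \left(800 + 4 U\right) = -784 - 4 U$)
$b = 1936$ ($b = 8 \left(-212 + 454\right) = 8 \cdot 242 = 1936$)
$\frac{R + V{\left(208,31 \right)}}{b} = \frac{\frac{2804}{9} - 908}{1936} = \left(\frac{2804}{9} - 908\right) \frac{1}{1936} = \left(- \frac{5368}{9}\right) \frac{1}{1936} = - \frac{61}{198}$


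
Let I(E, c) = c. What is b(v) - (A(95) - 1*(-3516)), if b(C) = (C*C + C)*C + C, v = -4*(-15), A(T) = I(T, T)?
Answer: 216049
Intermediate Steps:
A(T) = T
v = 60
b(C) = C + C*(C + C²) (b(C) = (C² + C)*C + C = (C + C²)*C + C = C*(C + C²) + C = C + C*(C + C²))
b(v) - (A(95) - 1*(-3516)) = 60*(1 + 60 + 60²) - (95 - 1*(-3516)) = 60*(1 + 60 + 3600) - (95 + 3516) = 60*3661 - 1*3611 = 219660 - 3611 = 216049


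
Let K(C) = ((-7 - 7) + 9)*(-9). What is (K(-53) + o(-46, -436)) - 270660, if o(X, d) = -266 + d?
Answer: -271317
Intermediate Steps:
K(C) = 45 (K(C) = (-14 + 9)*(-9) = -5*(-9) = 45)
(K(-53) + o(-46, -436)) - 270660 = (45 + (-266 - 436)) - 270660 = (45 - 702) - 270660 = -657 - 270660 = -271317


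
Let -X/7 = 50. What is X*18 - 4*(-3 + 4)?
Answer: -6304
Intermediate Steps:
X = -350 (X = -7*50 = -350)
X*18 - 4*(-3 + 4) = -350*18 - 4*(-3 + 4) = -6300 - 4*1 = -6300 - 4 = -6304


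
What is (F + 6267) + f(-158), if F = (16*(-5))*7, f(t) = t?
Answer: 5549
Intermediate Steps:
F = -560 (F = -80*7 = -560)
(F + 6267) + f(-158) = (-560 + 6267) - 158 = 5707 - 158 = 5549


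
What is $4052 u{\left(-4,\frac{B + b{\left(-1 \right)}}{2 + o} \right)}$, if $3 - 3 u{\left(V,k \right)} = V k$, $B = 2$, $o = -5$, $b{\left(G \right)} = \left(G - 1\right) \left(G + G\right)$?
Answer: $- \frac{20260}{3} \approx -6753.3$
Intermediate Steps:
$b{\left(G \right)} = 2 G \left(-1 + G\right)$ ($b{\left(G \right)} = \left(-1 + G\right) 2 G = 2 G \left(-1 + G\right)$)
$u{\left(V,k \right)} = 1 - \frac{V k}{3}$
$4052 u{\left(-4,\frac{B + b{\left(-1 \right)}}{2 + o} \right)} = 4052 \left(1 - - \frac{4 \frac{2 + 2 \left(-1\right) \left(-1 - 1\right)}{2 - 5}}{3}\right) = 4052 \left(1 - - \frac{4 \frac{2 + 2 \left(-1\right) \left(-2\right)}{-3}}{3}\right) = 4052 \left(1 - - \frac{4 \left(2 + 4\right) \left(- \frac{1}{3}\right)}{3}\right) = 4052 \left(1 - - \frac{4 \cdot 6 \left(- \frac{1}{3}\right)}{3}\right) = 4052 \left(1 - \left(- \frac{4}{3}\right) \left(-2\right)\right) = 4052 \left(1 - \frac{8}{3}\right) = 4052 \left(- \frac{5}{3}\right) = - \frac{20260}{3}$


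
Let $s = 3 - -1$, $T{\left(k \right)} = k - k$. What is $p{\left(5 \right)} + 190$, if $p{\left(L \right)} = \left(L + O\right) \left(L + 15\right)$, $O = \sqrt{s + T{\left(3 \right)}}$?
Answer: $330$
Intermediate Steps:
$T{\left(k \right)} = 0$
$s = 4$ ($s = 3 + 1 = 4$)
$O = 2$ ($O = \sqrt{4 + 0} = \sqrt{4} = 2$)
$p{\left(L \right)} = \left(2 + L\right) \left(15 + L\right)$ ($p{\left(L \right)} = \left(L + 2\right) \left(L + 15\right) = \left(2 + L\right) \left(15 + L\right)$)
$p{\left(5 \right)} + 190 = \left(30 + 5^{2} + 17 \cdot 5\right) + 190 = \left(30 + 25 + 85\right) + 190 = 140 + 190 = 330$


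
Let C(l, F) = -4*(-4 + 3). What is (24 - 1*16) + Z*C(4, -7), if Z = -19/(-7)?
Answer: 132/7 ≈ 18.857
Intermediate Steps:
C(l, F) = 4 (C(l, F) = -4*(-1) = 4)
Z = 19/7 (Z = -19*(-⅐) = 19/7 ≈ 2.7143)
(24 - 1*16) + Z*C(4, -7) = (24 - 1*16) + (19/7)*4 = (24 - 16) + 76/7 = 8 + 76/7 = 132/7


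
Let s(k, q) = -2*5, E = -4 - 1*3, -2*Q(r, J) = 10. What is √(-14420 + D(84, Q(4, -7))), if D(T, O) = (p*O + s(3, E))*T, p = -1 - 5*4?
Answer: 2*I*√1610 ≈ 80.25*I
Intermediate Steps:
Q(r, J) = -5 (Q(r, J) = -½*10 = -5)
p = -21 (p = -1 - 20 = -21)
E = -7 (E = -4 - 3 = -7)
s(k, q) = -10
D(T, O) = T*(-10 - 21*O) (D(T, O) = (-21*O - 10)*T = (-10 - 21*O)*T = T*(-10 - 21*O))
√(-14420 + D(84, Q(4, -7))) = √(-14420 + 84*(-10 - 21*(-5))) = √(-14420 + 84*(-10 + 105)) = √(-14420 + 84*95) = √(-14420 + 7980) = √(-6440) = 2*I*√1610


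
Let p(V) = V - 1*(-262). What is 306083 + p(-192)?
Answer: 306153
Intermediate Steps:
p(V) = 262 + V (p(V) = V + 262 = 262 + V)
306083 + p(-192) = 306083 + (262 - 192) = 306083 + 70 = 306153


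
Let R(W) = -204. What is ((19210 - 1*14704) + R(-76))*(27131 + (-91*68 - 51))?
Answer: 89877384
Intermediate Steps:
((19210 - 1*14704) + R(-76))*(27131 + (-91*68 - 51)) = ((19210 - 1*14704) - 204)*(27131 + (-91*68 - 51)) = ((19210 - 14704) - 204)*(27131 + (-6188 - 51)) = (4506 - 204)*(27131 - 6239) = 4302*20892 = 89877384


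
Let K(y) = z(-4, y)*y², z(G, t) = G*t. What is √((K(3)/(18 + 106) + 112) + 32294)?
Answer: √31141329/31 ≈ 180.01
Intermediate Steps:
K(y) = -4*y³ (K(y) = (-4*y)*y² = -4*y³)
√((K(3)/(18 + 106) + 112) + 32294) = √(((-4*3³)/(18 + 106) + 112) + 32294) = √((-4*27/124 + 112) + 32294) = √((-108*1/124 + 112) + 32294) = √((-27/31 + 112) + 32294) = √(3445/31 + 32294) = √(1004559/31) = √31141329/31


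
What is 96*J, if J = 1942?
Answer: 186432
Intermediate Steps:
96*J = 96*1942 = 186432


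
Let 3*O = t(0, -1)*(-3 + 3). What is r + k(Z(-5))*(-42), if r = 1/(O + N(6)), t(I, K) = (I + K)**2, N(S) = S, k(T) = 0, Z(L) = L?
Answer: 1/6 ≈ 0.16667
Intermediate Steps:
O = 0 (O = ((0 - 1)**2*(-3 + 3))/3 = ((-1)**2*0)/3 = (1*0)/3 = (1/3)*0 = 0)
r = 1/6 (r = 1/(0 + 6) = 1/6 ≈ 0.16667)
r + k(Z(-5))*(-42) = 1/6 + 0*(-42) = 1/6 + 0 = 1/6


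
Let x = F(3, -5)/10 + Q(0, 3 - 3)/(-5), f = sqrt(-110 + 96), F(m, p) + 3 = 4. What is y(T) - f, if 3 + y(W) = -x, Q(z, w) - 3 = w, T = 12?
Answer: -5/2 - I*sqrt(14) ≈ -2.5 - 3.7417*I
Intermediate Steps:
F(m, p) = 1 (F(m, p) = -3 + 4 = 1)
Q(z, w) = 3 + w
f = I*sqrt(14) (f = sqrt(-14) = I*sqrt(14) ≈ 3.7417*I)
x = -1/2 (x = 1/10 + (3 + (3 - 3))/(-5) = 1*(1/10) + (3 + 0)*(-1/5) = 1/10 + 3*(-1/5) = 1/10 - 3/5 = -1/2 ≈ -0.50000)
y(W) = -5/2 (y(W) = -3 - 1*(-1/2) = -3 + 1/2 = -5/2)
y(T) - f = -5/2 - I*sqrt(14)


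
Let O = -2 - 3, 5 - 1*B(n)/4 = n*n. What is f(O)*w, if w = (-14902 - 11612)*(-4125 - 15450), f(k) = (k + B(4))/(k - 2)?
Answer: 3633080850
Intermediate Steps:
B(n) = 20 - 4*n² (B(n) = 20 - 4*n*n = 20 - 4*n²)
O = -5
f(k) = (-44 + k)/(-2 + k) (f(k) = (k + (20 - 4*4²))/(k - 2) = (k + (20 - 4*16))/(-2 + k) = (k + (20 - 64))/(-2 + k) = (k - 44)/(-2 + k) = (-44 + k)/(-2 + k))
w = 519011550 (w = -26514*(-19575) = 519011550)
f(O)*w = ((-44 - 5)/(-2 - 5))*519011550 = (-49/(-7))*519011550 = -⅐*(-49)*519011550 = 7*519011550 = 3633080850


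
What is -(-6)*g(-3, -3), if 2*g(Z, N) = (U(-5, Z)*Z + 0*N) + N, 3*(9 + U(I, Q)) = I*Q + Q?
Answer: 36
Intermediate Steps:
U(I, Q) = -9 + Q/3 + I*Q/3 (U(I, Q) = -9 + (I*Q + Q)/3 = -9 + (Q + I*Q)/3 = -9 + (Q/3 + I*Q/3) = -9 + Q/3 + I*Q/3)
g(Z, N) = N/2 + Z*(-9 - 4*Z/3)/2 (g(Z, N) = (((-9 + Z/3 + (⅓)*(-5)*Z)*Z + 0*N) + N)/2 = (((-9 + Z/3 - 5*Z/3)*Z + 0) + N)/2 = (((-9 - 4*Z/3)*Z + 0) + N)/2 = ((Z*(-9 - 4*Z/3) + 0) + N)/2 = (Z*(-9 - 4*Z/3) + N)/2 = (N + Z*(-9 - 4*Z/3))/2 = N/2 + Z*(-9 - 4*Z/3)/2)
-(-6)*g(-3, -3) = -(-6)*((½)*(-3) - ⅙*(-3)*(27 + 4*(-3))) = -(-6)*(-3/2 - ⅙*(-3)*(27 - 12)) = -(-6)*(-3/2 - ⅙*(-3)*15) = -(-6)*(-3/2 + 15/2) = -(-6)*6 = -6*(-6) = 36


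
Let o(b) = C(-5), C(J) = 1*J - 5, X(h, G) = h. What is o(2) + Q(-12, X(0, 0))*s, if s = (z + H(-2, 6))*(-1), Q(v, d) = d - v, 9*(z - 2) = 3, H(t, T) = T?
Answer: -110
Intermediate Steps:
z = 7/3 (z = 2 + (1/9)*3 = 2 + 1/3 = 7/3 ≈ 2.3333)
C(J) = -5 + J (C(J) = J - 5 = -5 + J)
o(b) = -10 (o(b) = -5 - 5 = -10)
s = -25/3 (s = (7/3 + 6)*(-1) = (25/3)*(-1) = -25/3 ≈ -8.3333)
o(2) + Q(-12, X(0, 0))*s = -10 + (0 - 1*(-12))*(-25/3) = -10 + (0 + 12)*(-25/3) = -10 + 12*(-25/3) = -10 - 100 = -110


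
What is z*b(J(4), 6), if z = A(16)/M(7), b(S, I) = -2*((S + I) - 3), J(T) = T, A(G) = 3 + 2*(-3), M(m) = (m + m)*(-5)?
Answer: -⅗ ≈ -0.60000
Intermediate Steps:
M(m) = -10*m (M(m) = (2*m)*(-5) = -10*m)
A(G) = -3 (A(G) = 3 - 6 = -3)
b(S, I) = 6 - 2*I - 2*S (b(S, I) = -2*((I + S) - 3) = -2*(-3 + I + S) = 6 - 2*I - 2*S)
z = 3/70 (z = -3/((-10*7)) = -3/(-70) = -3*(-1/70) = 3/70 ≈ 0.042857)
z*b(J(4), 6) = 3*(6 - 2*6 - 2*4)/70 = 3*(6 - 12 - 8)/70 = (3/70)*(-14) = -⅗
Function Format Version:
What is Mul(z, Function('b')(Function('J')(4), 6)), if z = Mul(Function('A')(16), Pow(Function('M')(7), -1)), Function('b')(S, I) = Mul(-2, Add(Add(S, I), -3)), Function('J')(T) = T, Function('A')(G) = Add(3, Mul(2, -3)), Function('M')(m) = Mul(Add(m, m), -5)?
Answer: Rational(-3, 5) ≈ -0.60000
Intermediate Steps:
Function('M')(m) = Mul(-10, m) (Function('M')(m) = Mul(Mul(2, m), -5) = Mul(-10, m))
Function('A')(G) = -3 (Function('A')(G) = Add(3, -6) = -3)
Function('b')(S, I) = Add(6, Mul(-2, I), Mul(-2, S)) (Function('b')(S, I) = Mul(-2, Add(Add(I, S), -3)) = Mul(-2, Add(-3, I, S)) = Add(6, Mul(-2, I), Mul(-2, S)))
z = Rational(3, 70) (z = Mul(-3, Pow(Mul(-10, 7), -1)) = Mul(-3, Pow(-70, -1)) = Mul(-3, Rational(-1, 70)) = Rational(3, 70) ≈ 0.042857)
Mul(z, Function('b')(Function('J')(4), 6)) = Mul(Rational(3, 70), Add(6, Mul(-2, 6), Mul(-2, 4))) = Mul(Rational(3, 70), Add(6, -12, -8)) = Mul(Rational(3, 70), -14) = Rational(-3, 5)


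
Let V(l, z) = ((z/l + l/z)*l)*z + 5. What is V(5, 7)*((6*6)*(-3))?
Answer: -8532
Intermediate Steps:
V(l, z) = 5 + l*z*(l/z + z/l) (V(l, z) = ((l/z + z/l)*l)*z + 5 = (l*(l/z + z/l))*z + 5 = l*z*(l/z + z/l) + 5 = 5 + l*z*(l/z + z/l))
V(5, 7)*((6*6)*(-3)) = (5 + 5² + 7²)*((6*6)*(-3)) = (5 + 25 + 49)*(36*(-3)) = 79*(-108) = -8532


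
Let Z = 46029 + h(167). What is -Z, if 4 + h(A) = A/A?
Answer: -46026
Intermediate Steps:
h(A) = -3 (h(A) = -4 + A/A = -4 + 1 = -3)
Z = 46026 (Z = 46029 - 3 = 46026)
-Z = -1*46026 = -46026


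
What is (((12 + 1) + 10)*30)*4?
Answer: 2760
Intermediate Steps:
(((12 + 1) + 10)*30)*4 = ((13 + 10)*30)*4 = (23*30)*4 = 690*4 = 2760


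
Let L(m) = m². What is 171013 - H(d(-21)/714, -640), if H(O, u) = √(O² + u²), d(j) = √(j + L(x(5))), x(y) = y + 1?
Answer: 171013 - √208812441615/714 ≈ 1.7037e+5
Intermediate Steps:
x(y) = 1 + y
d(j) = √(36 + j) (d(j) = √(j + (1 + 5)²) = √(j + 6²) = √(j + 36) = √(36 + j))
171013 - H(d(-21)/714, -640) = 171013 - √((√(36 - 21)/714)² + (-640)²) = 171013 - √((√15*(1/714))² + 409600) = 171013 - √((√15/714)² + 409600) = 171013 - √(5/169932 + 409600) = 171013 - √(69604147205/169932) = 171013 - √208812441615/714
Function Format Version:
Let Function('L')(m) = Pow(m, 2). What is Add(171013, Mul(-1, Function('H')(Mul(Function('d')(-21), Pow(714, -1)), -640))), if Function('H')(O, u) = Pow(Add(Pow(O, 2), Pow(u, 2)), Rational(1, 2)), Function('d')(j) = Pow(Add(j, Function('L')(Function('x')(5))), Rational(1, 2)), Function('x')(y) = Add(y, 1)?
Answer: Add(171013, Mul(Rational(-1, 714), Pow(208812441615, Rational(1, 2)))) ≈ 1.7037e+5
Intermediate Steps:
Function('x')(y) = Add(1, y)
Function('d')(j) = Pow(Add(36, j), Rational(1, 2)) (Function('d')(j) = Pow(Add(j, Pow(Add(1, 5), 2)), Rational(1, 2)) = Pow(Add(j, Pow(6, 2)), Rational(1, 2)) = Pow(Add(j, 36), Rational(1, 2)) = Pow(Add(36, j), Rational(1, 2)))
Add(171013, Mul(-1, Function('H')(Mul(Function('d')(-21), Pow(714, -1)), -640))) = Add(171013, Mul(-1, Pow(Add(Pow(Mul(Pow(Add(36, -21), Rational(1, 2)), Pow(714, -1)), 2), Pow(-640, 2)), Rational(1, 2)))) = Add(171013, Mul(-1, Pow(Add(Pow(Mul(Pow(15, Rational(1, 2)), Rational(1, 714)), 2), 409600), Rational(1, 2)))) = Add(171013, Mul(-1, Pow(Add(Pow(Mul(Rational(1, 714), Pow(15, Rational(1, 2))), 2), 409600), Rational(1, 2)))) = Add(171013, Mul(-1, Pow(Add(Rational(5, 169932), 409600), Rational(1, 2)))) = Add(171013, Mul(-1, Pow(Rational(69604147205, 169932), Rational(1, 2)))) = Add(171013, Mul(-1, Mul(Rational(1, 714), Pow(208812441615, Rational(1, 2))))) = Add(171013, Mul(Rational(-1, 714), Pow(208812441615, Rational(1, 2))))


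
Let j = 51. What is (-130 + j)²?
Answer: 6241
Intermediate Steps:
(-130 + j)² = (-130 + 51)² = (-79)² = 6241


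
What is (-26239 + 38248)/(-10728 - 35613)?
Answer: -4003/15447 ≈ -0.25914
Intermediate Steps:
(-26239 + 38248)/(-10728 - 35613) = 12009/(-46341) = 12009*(-1/46341) = -4003/15447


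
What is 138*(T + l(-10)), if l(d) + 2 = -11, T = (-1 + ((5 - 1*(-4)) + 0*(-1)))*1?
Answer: -690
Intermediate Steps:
T = 8 (T = (-1 + ((5 + 4) + 0))*1 = (-1 + (9 + 0))*1 = (-1 + 9)*1 = 8*1 = 8)
l(d) = -13 (l(d) = -2 - 11 = -13)
138*(T + l(-10)) = 138*(8 - 13) = 138*(-5) = -690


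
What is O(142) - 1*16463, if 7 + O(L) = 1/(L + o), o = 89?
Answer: -3804569/231 ≈ -16470.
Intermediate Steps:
O(L) = -7 + 1/(89 + L) (O(L) = -7 + 1/(L + 89) = -7 + 1/(89 + L))
O(142) - 1*16463 = (-622 - 7*142)/(89 + 142) - 1*16463 = (-622 - 994)/231 - 16463 = (1/231)*(-1616) - 16463 = -1616/231 - 16463 = -3804569/231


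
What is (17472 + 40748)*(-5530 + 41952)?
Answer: 2120488840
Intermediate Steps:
(17472 + 40748)*(-5530 + 41952) = 58220*36422 = 2120488840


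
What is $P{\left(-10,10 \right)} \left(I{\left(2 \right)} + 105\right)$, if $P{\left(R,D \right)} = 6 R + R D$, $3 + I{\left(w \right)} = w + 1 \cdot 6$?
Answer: $-17600$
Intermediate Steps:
$I{\left(w \right)} = 3 + w$ ($I{\left(w \right)} = -3 + \left(w + 1 \cdot 6\right) = -3 + \left(w + 6\right) = -3 + \left(6 + w\right) = 3 + w$)
$P{\left(R,D \right)} = 6 R + D R$
$P{\left(-10,10 \right)} \left(I{\left(2 \right)} + 105\right) = - 10 \left(6 + 10\right) \left(\left(3 + 2\right) + 105\right) = \left(-10\right) 16 \left(5 + 105\right) = \left(-160\right) 110 = -17600$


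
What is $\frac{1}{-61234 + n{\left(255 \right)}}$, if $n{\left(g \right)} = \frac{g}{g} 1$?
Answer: $- \frac{1}{61233} \approx -1.6331 \cdot 10^{-5}$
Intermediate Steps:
$n{\left(g \right)} = 1$ ($n{\left(g \right)} = 1 \cdot 1 = 1$)
$\frac{1}{-61234 + n{\left(255 \right)}} = \frac{1}{-61234 + 1} = \frac{1}{-61233} = - \frac{1}{61233}$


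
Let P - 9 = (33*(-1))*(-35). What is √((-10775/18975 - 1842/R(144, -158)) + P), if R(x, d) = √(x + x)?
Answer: √(2680924620 - 176856867*√2)/1518 ≈ 32.479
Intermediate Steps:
P = 1164 (P = 9 + (33*(-1))*(-35) = 9 - 33*(-35) = 9 + 1155 = 1164)
R(x, d) = √2*√x (R(x, d) = √(2*x) = √2*√x)
√((-10775/18975 - 1842/R(144, -158)) + P) = √((-10775/18975 - 1842*√2/24) + 1164) = √((-10775*1/18975 - 1842*√2/24) + 1164) = √((-431/759 - 1842*√2/24) + 1164) = √((-431/759 - 307*√2/4) + 1164) = √(883045/759 - 307*√2/4)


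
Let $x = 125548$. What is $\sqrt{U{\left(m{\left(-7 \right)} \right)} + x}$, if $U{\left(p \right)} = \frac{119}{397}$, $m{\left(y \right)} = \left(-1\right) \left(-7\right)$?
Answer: $\frac{15 \sqrt{87944631}}{397} \approx 354.33$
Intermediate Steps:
$m{\left(y \right)} = 7$
$U{\left(p \right)} = \frac{119}{397}$ ($U{\left(p \right)} = 119 \cdot \frac{1}{397} = \frac{119}{397}$)
$\sqrt{U{\left(m{\left(-7 \right)} \right)} + x} = \sqrt{\frac{119}{397} + 125548} = \sqrt{\frac{49842675}{397}} = \frac{15 \sqrt{87944631}}{397}$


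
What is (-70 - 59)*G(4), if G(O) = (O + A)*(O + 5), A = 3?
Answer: -8127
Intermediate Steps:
G(O) = (3 + O)*(5 + O) (G(O) = (O + 3)*(O + 5) = (3 + O)*(5 + O))
(-70 - 59)*G(4) = (-70 - 59)*(15 + 4² + 8*4) = -129*(15 + 16 + 32) = -129*63 = -8127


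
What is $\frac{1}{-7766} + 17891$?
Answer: $\frac{138941505}{7766} \approx 17891.0$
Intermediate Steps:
$\frac{1}{-7766} + 17891 = - \frac{1}{7766} + 17891 = \frac{138941505}{7766}$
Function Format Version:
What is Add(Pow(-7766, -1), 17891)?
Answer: Rational(138941505, 7766) ≈ 17891.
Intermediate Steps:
Add(Pow(-7766, -1), 17891) = Add(Rational(-1, 7766), 17891) = Rational(138941505, 7766)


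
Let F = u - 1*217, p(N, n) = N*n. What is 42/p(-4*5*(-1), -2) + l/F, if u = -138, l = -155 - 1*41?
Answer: -707/1420 ≈ -0.49789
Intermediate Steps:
l = -196 (l = -155 - 41 = -196)
F = -355 (F = -138 - 1*217 = -138 - 217 = -355)
42/p(-4*5*(-1), -2) + l/F = 42/(((-4*5*(-1))*(-2))) - 196/(-355) = 42/((-20*(-1)*(-2))) - 196*(-1/355) = 42/((20*(-2))) + 196/355 = 42/(-40) + 196/355 = 42*(-1/40) + 196/355 = -21/20 + 196/355 = -707/1420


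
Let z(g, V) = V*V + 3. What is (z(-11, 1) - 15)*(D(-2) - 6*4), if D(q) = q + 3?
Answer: 253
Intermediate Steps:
D(q) = 3 + q
z(g, V) = 3 + V**2 (z(g, V) = V**2 + 3 = 3 + V**2)
(z(-11, 1) - 15)*(D(-2) - 6*4) = ((3 + 1**2) - 15)*((3 - 2) - 6*4) = ((3 + 1) - 15)*(1 - 24) = (4 - 15)*(-23) = -11*(-23) = 253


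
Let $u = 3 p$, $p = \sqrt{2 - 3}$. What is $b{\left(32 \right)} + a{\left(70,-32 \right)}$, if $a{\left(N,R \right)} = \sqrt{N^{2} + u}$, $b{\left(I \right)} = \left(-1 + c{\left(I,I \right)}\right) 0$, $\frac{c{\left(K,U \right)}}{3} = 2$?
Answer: $\sqrt{4900 + 3 i} \approx 70.0 + 0.0214 i$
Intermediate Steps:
$c{\left(K,U \right)} = 6$ ($c{\left(K,U \right)} = 3 \cdot 2 = 6$)
$p = i$ ($p = \sqrt{-1} = i \approx 1.0 i$)
$u = 3 i \approx 3.0 i$
$b{\left(I \right)} = 0$ ($b{\left(I \right)} = \left(-1 + 6\right) 0 = 5 \cdot 0 = 0$)
$a{\left(N,R \right)} = \sqrt{N^{2} + 3 i}$
$b{\left(32 \right)} + a{\left(70,-32 \right)} = 0 + \sqrt{70^{2} + 3 i} = 0 + \sqrt{4900 + 3 i} = \sqrt{4900 + 3 i}$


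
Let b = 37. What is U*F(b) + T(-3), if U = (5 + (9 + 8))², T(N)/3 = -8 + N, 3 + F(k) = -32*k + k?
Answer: -556633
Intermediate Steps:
F(k) = -3 - 31*k (F(k) = -3 + (-32*k + k) = -3 - 31*k)
T(N) = -24 + 3*N (T(N) = 3*(-8 + N) = -24 + 3*N)
U = 484 (U = (5 + 17)² = 22² = 484)
U*F(b) + T(-3) = 484*(-3 - 31*37) + (-24 + 3*(-3)) = 484*(-3 - 1147) + (-24 - 9) = 484*(-1150) - 33 = -556600 - 33 = -556633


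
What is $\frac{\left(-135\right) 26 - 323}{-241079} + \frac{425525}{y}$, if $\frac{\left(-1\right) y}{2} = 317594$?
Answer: $- \frac{100150465871}{153130487852} \approx -0.65402$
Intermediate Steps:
$y = -635188$ ($y = \left(-2\right) 317594 = -635188$)
$\frac{\left(-135\right) 26 - 323}{-241079} + \frac{425525}{y} = \frac{\left(-135\right) 26 - 323}{-241079} + \frac{425525}{-635188} = \left(-3510 - 323\right) \left(- \frac{1}{241079}\right) + 425525 \left(- \frac{1}{635188}\right) = \left(-3833\right) \left(- \frac{1}{241079}\right) - \frac{425525}{635188} = \frac{3833}{241079} - \frac{425525}{635188} = - \frac{100150465871}{153130487852}$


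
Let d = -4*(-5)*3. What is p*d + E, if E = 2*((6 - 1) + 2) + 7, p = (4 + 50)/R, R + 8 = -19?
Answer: -99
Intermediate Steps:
R = -27 (R = -8 - 19 = -27)
p = -2 (p = (4 + 50)/(-27) = 54*(-1/27) = -2)
d = 60 (d = 20*3 = 60)
E = 21 (E = 2*(5 + 2) + 7 = 2*7 + 7 = 14 + 7 = 21)
p*d + E = -2*60 + 21 = -120 + 21 = -99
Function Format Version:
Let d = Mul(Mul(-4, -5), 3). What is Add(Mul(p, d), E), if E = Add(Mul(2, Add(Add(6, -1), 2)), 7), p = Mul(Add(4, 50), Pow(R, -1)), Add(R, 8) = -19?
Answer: -99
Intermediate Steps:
R = -27 (R = Add(-8, -19) = -27)
p = -2 (p = Mul(Add(4, 50), Pow(-27, -1)) = Mul(54, Rational(-1, 27)) = -2)
d = 60 (d = Mul(20, 3) = 60)
E = 21 (E = Add(Mul(2, Add(5, 2)), 7) = Add(Mul(2, 7), 7) = Add(14, 7) = 21)
Add(Mul(p, d), E) = Add(Mul(-2, 60), 21) = Add(-120, 21) = -99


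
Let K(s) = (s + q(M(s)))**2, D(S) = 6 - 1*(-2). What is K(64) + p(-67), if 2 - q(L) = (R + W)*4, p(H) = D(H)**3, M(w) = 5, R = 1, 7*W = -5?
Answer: 231204/49 ≈ 4718.4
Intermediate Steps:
W = -5/7 (W = (1/7)*(-5) = -5/7 ≈ -0.71429)
D(S) = 8 (D(S) = 6 + 2 = 8)
p(H) = 512 (p(H) = 8**3 = 512)
q(L) = 6/7 (q(L) = 2 - (1 - 5/7)*4 = 2 - 2*4/7 = 2 - 1*8/7 = 2 - 8/7 = 6/7)
K(s) = (6/7 + s)**2 (K(s) = (s + 6/7)**2 = (6/7 + s)**2)
K(64) + p(-67) = (6 + 7*64)**2/49 + 512 = (6 + 448)**2/49 + 512 = (1/49)*454**2 + 512 = (1/49)*206116 + 512 = 206116/49 + 512 = 231204/49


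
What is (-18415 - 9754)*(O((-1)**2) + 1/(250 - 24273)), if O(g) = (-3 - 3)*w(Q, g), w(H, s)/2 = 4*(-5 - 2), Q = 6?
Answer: -227372477863/24023 ≈ -9.4648e+6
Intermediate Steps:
w(H, s) = -56 (w(H, s) = 2*(4*(-5 - 2)) = 2*(4*(-7)) = 2*(-28) = -56)
O(g) = 336 (O(g) = (-3 - 3)*(-56) = -6*(-56) = 336)
(-18415 - 9754)*(O((-1)**2) + 1/(250 - 24273)) = (-18415 - 9754)*(336 + 1/(250 - 24273)) = -28169*(336 + 1/(-24023)) = -28169*(336 - 1/24023) = -28169*8071727/24023 = -227372477863/24023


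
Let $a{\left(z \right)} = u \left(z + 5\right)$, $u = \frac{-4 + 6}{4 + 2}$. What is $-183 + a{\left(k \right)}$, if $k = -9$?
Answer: $- \frac{553}{3} \approx -184.33$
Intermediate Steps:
$u = \frac{1}{3}$ ($u = \frac{2}{6} = 2 \cdot \frac{1}{6} = \frac{1}{3} \approx 0.33333$)
$a{\left(z \right)} = \frac{5}{3} + \frac{z}{3}$ ($a{\left(z \right)} = \frac{z + 5}{3} = \frac{5 + z}{3} = \frac{5}{3} + \frac{z}{3}$)
$-183 + a{\left(k \right)} = -183 + \left(\frac{5}{3} + \frac{1}{3} \left(-9\right)\right) = -183 + \left(\frac{5}{3} - 3\right) = -183 - \frac{4}{3} = - \frac{553}{3}$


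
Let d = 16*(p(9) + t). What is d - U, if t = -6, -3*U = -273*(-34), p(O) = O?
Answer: 3142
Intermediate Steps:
U = -3094 (U = -(-91)*(-34) = -1/3*9282 = -3094)
d = 48 (d = 16*(9 - 6) = 16*3 = 48)
d - U = 48 - 1*(-3094) = 48 + 3094 = 3142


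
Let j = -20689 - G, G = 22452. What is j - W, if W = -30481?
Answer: -12660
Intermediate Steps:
j = -43141 (j = -20689 - 1*22452 = -20689 - 22452 = -43141)
j - W = -43141 - 1*(-30481) = -43141 + 30481 = -12660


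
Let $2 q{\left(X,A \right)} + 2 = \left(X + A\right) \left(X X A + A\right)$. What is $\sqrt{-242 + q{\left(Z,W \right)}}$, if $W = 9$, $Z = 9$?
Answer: $9 \sqrt{79} \approx 79.994$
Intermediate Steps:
$q{\left(X,A \right)} = -1 + \frac{\left(A + X\right) \left(A + A X^{2}\right)}{2}$ ($q{\left(X,A \right)} = -1 + \frac{\left(X + A\right) \left(X X A + A\right)}{2} = -1 + \frac{\left(A + X\right) \left(X^{2} A + A\right)}{2} = -1 + \frac{\left(A + X\right) \left(A X^{2} + A\right)}{2} = -1 + \frac{\left(A + X\right) \left(A + A X^{2}\right)}{2}$)
$\sqrt{-242 + q{\left(Z,W \right)}} = \sqrt{-242 + \left(-1 + \frac{9^{2}}{2} + \frac{1}{2} \cdot 9 \cdot 9 + \frac{1}{2} \cdot 9 \cdot 9^{3} + \frac{9^{2} \cdot 9^{2}}{2}\right)} = \sqrt{-242 + \left(-1 + \frac{1}{2} \cdot 81 + \frac{81}{2} + \frac{1}{2} \cdot 9 \cdot 729 + \frac{1}{2} \cdot 81 \cdot 81\right)} = \sqrt{-242 + \left(-1 + \frac{81}{2} + \frac{81}{2} + \frac{6561}{2} + \frac{6561}{2}\right)} = \sqrt{-242 + 6641} = \sqrt{6399} = 9 \sqrt{79}$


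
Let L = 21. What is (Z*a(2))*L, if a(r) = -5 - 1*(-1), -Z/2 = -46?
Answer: -7728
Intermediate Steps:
Z = 92 (Z = -2*(-46) = 92)
a(r) = -4 (a(r) = -5 + 1 = -4)
(Z*a(2))*L = (92*(-4))*21 = -368*21 = -7728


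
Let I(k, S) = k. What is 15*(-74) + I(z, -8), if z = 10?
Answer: -1100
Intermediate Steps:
15*(-74) + I(z, -8) = 15*(-74) + 10 = -1110 + 10 = -1100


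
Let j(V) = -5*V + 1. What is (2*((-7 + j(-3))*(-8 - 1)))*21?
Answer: -3402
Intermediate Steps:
j(V) = 1 - 5*V
(2*((-7 + j(-3))*(-8 - 1)))*21 = (2*((-7 + (1 - 5*(-3)))*(-8 - 1)))*21 = (2*((-7 + (1 + 15))*(-9)))*21 = (2*((-7 + 16)*(-9)))*21 = (2*(9*(-9)))*21 = (2*(-81))*21 = -162*21 = -3402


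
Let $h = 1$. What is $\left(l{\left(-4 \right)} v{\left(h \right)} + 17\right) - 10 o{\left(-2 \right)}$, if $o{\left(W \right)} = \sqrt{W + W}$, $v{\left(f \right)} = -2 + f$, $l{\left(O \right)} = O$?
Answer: $21 - 20 i \approx 21.0 - 20.0 i$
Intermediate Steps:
$o{\left(W \right)} = \sqrt{2} \sqrt{W}$ ($o{\left(W \right)} = \sqrt{2 W} = \sqrt{2} \sqrt{W}$)
$\left(l{\left(-4 \right)} v{\left(h \right)} + 17\right) - 10 o{\left(-2 \right)} = \left(- 4 \left(-2 + 1\right) + 17\right) - 10 \sqrt{2} \sqrt{-2} = \left(\left(-4\right) \left(-1\right) + 17\right) - 10 \sqrt{2} i \sqrt{2} = \left(4 + 17\right) - 10 \cdot 2 i = 21 - 20 i$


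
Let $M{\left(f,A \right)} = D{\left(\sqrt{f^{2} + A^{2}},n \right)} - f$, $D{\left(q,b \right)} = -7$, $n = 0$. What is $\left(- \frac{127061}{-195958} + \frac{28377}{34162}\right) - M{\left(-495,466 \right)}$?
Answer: $- \frac{814231358400}{1673579299} \approx -486.52$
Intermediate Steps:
$M{\left(f,A \right)} = -7 - f$
$\left(- \frac{127061}{-195958} + \frac{28377}{34162}\right) - M{\left(-495,466 \right)} = \left(- \frac{127061}{-195958} + \frac{28377}{34162}\right) - \left(-7 - -495\right) = \left(\left(-127061\right) \left(- \frac{1}{195958}\right) + 28377 \cdot \frac{1}{34162}\right) - \left(-7 + 495\right) = \left(\frac{127061}{195958} + \frac{28377}{34162}\right) - 488 = \frac{2475339512}{1673579299} - 488 = - \frac{814231358400}{1673579299}$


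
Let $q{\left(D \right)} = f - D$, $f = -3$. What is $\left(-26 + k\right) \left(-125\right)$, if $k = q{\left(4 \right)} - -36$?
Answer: $-375$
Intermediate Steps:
$q{\left(D \right)} = -3 - D$
$k = 29$ ($k = \left(-3 - 4\right) - -36 = \left(-3 - 4\right) + 36 = -7 + 36 = 29$)
$\left(-26 + k\right) \left(-125\right) = \left(-26 + 29\right) \left(-125\right) = 3 \left(-125\right) = -375$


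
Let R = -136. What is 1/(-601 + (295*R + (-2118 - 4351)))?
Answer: -1/47190 ≈ -2.1191e-5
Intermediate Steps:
1/(-601 + (295*R + (-2118 - 4351))) = 1/(-601 + (295*(-136) + (-2118 - 4351))) = 1/(-601 + (-40120 - 6469)) = 1/(-601 - 46589) = 1/(-47190) = -1/47190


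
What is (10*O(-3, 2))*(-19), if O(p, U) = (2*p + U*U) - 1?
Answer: 570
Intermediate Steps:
O(p, U) = -1 + U**2 + 2*p (O(p, U) = (2*p + U**2) - 1 = (U**2 + 2*p) - 1 = -1 + U**2 + 2*p)
(10*O(-3, 2))*(-19) = (10*(-1 + 2**2 + 2*(-3)))*(-19) = (10*(-1 + 4 - 6))*(-19) = (10*(-3))*(-19) = -30*(-19) = 570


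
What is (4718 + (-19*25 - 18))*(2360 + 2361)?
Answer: 19946225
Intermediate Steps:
(4718 + (-19*25 - 18))*(2360 + 2361) = (4718 + (-475 - 18))*4721 = (4718 - 493)*4721 = 4225*4721 = 19946225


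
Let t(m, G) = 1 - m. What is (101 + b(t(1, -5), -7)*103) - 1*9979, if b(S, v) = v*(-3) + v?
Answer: -8436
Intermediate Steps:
b(S, v) = -2*v (b(S, v) = -3*v + v = -2*v)
(101 + b(t(1, -5), -7)*103) - 1*9979 = (101 - 2*(-7)*103) - 1*9979 = (101 + 14*103) - 9979 = (101 + 1442) - 9979 = 1543 - 9979 = -8436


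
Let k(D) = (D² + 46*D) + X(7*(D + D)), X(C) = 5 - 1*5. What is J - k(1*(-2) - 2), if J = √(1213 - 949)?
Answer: 168 + 2*√66 ≈ 184.25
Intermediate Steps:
X(C) = 0 (X(C) = 5 - 5 = 0)
J = 2*√66 (J = √264 = 2*√66 ≈ 16.248)
k(D) = D² + 46*D (k(D) = (D² + 46*D) + 0 = D² + 46*D)
J - k(1*(-2) - 2) = 2*√66 - (1*(-2) - 2)*(46 + (1*(-2) - 2)) = 2*√66 - (-2 - 2)*(46 + (-2 - 2)) = 2*√66 - (-4)*(46 - 4) = 2*√66 - (-4)*42 = 2*√66 - 1*(-168) = 2*√66 + 168 = 168 + 2*√66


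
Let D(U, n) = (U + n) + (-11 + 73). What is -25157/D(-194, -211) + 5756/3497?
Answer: 89948337/1199471 ≈ 74.990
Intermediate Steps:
D(U, n) = 62 + U + n (D(U, n) = (U + n) + 62 = 62 + U + n)
-25157/D(-194, -211) + 5756/3497 = -25157/(62 - 194 - 211) + 5756/3497 = -25157/(-343) + 5756*(1/3497) = -25157*(-1/343) + 5756/3497 = 25157/343 + 5756/3497 = 89948337/1199471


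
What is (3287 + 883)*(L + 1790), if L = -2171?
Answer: -1588770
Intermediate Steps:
(3287 + 883)*(L + 1790) = (3287 + 883)*(-2171 + 1790) = 4170*(-381) = -1588770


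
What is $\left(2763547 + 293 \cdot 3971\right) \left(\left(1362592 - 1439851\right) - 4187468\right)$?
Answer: $-16747796165350$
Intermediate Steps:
$\left(2763547 + 293 \cdot 3971\right) \left(\left(1362592 - 1439851\right) - 4187468\right) = \left(2763547 + 1163503\right) \left(\left(1362592 - 1439851\right) - 4187468\right) = 3927050 \left(-77259 - 4187468\right) = 3927050 \left(-4264727\right) = -16747796165350$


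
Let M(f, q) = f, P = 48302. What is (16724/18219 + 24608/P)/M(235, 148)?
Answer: 125613580/20680332243 ≈ 0.0060741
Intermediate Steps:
(16724/18219 + 24608/P)/M(235, 148) = (16724/18219 + 24608/48302)/235 = (16724*(1/18219) + 24608*(1/48302))*(1/235) = (16724/18219 + 12304/24151)*(1/235) = (628067900/440007069)*(1/235) = 125613580/20680332243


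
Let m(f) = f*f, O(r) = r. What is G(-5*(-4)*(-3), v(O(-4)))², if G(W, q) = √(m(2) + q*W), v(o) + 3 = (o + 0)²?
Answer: -776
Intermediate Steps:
v(o) = -3 + o² (v(o) = -3 + (o + 0)² = -3 + o²)
m(f) = f²
G(W, q) = √(4 + W*q) (G(W, q) = √(2² + q*W) = √(4 + W*q))
G(-5*(-4)*(-3), v(O(-4)))² = (√(4 + (-5*(-4)*(-3))*(-3 + (-4)²)))² = (√(4 + (20*(-3))*(-3 + 16)))² = (√(4 - 60*13))² = (√(4 - 780))² = (√(-776))² = (2*I*√194)² = -776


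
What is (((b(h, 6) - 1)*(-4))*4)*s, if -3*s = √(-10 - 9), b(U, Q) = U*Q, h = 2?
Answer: 176*I*√19/3 ≈ 255.72*I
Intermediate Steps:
b(U, Q) = Q*U
s = -I*√19/3 (s = -√(-10 - 9)/3 = -I*√19/3 ≈ -1.453*I)
(((b(h, 6) - 1)*(-4))*4)*s = (((6*2 - 1)*(-4))*4)*(-I*√19/3) = (((12 - 1)*(-4))*4)*(-I*√19/3) = ((11*(-4))*4)*(-I*√19/3) = (-44*4)*(-I*√19/3) = -(-176)*I*√19/3 = 176*I*√19/3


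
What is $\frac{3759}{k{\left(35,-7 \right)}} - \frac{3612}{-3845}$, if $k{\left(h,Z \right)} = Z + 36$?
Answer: $\frac{14558103}{111505} \approx 130.56$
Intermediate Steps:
$k{\left(h,Z \right)} = 36 + Z$
$\frac{3759}{k{\left(35,-7 \right)}} - \frac{3612}{-3845} = \frac{3759}{36 - 7} - \frac{3612}{-3845} = \frac{3759}{29} - - \frac{3612}{3845} = 3759 \cdot \frac{1}{29} + \frac{3612}{3845} = \frac{3759}{29} + \frac{3612}{3845} = \frac{14558103}{111505}$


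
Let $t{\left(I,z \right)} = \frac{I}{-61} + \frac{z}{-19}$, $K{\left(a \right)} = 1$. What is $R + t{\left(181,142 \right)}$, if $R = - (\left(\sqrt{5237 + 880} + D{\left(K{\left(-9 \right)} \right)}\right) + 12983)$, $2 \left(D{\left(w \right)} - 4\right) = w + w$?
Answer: $- \frac{15065193}{1159} - \sqrt{6117} \approx -13077.0$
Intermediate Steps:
$D{\left(w \right)} = 4 + w$ ($D{\left(w \right)} = 4 + \frac{w + w}{2} = 4 + \frac{2 w}{2} = 4 + w$)
$t{\left(I,z \right)} = - \frac{z}{19} - \frac{I}{61}$ ($t{\left(I,z \right)} = I \left(- \frac{1}{61}\right) + z \left(- \frac{1}{19}\right) = - \frac{I}{61} - \frac{z}{19} = - \frac{z}{19} - \frac{I}{61}$)
$R = -12988 - \sqrt{6117}$ ($R = - (\left(\sqrt{5237 + 880} + \left(4 + 1\right)\right) + 12983) = - (\left(\sqrt{6117} + 5\right) + 12983) = - (\left(5 + \sqrt{6117}\right) + 12983) = - (12988 + \sqrt{6117}) = -12988 - \sqrt{6117} \approx -13066.0$)
$R + t{\left(181,142 \right)} = \left(-12988 - \sqrt{6117}\right) - \frac{12101}{1159} = - \frac{15065193}{1159} - \sqrt{6117}$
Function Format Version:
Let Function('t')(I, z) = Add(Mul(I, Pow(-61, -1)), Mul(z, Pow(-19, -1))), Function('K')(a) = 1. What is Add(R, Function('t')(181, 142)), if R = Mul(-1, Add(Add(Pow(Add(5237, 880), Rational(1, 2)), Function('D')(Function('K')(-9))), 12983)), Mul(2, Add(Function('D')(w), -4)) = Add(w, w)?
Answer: Add(Rational(-15065193, 1159), Mul(-1, Pow(6117, Rational(1, 2)))) ≈ -13077.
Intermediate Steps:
Function('D')(w) = Add(4, w) (Function('D')(w) = Add(4, Mul(Rational(1, 2), Add(w, w))) = Add(4, Mul(Rational(1, 2), Mul(2, w))) = Add(4, w))
Function('t')(I, z) = Add(Mul(Rational(-1, 19), z), Mul(Rational(-1, 61), I)) (Function('t')(I, z) = Add(Mul(I, Rational(-1, 61)), Mul(z, Rational(-1, 19))) = Add(Mul(Rational(-1, 61), I), Mul(Rational(-1, 19), z)) = Add(Mul(Rational(-1, 19), z), Mul(Rational(-1, 61), I)))
R = Add(-12988, Mul(-1, Pow(6117, Rational(1, 2)))) (R = Mul(-1, Add(Add(Pow(Add(5237, 880), Rational(1, 2)), Add(4, 1)), 12983)) = Mul(-1, Add(Add(Pow(6117, Rational(1, 2)), 5), 12983)) = Mul(-1, Add(Add(5, Pow(6117, Rational(1, 2))), 12983)) = Mul(-1, Add(12988, Pow(6117, Rational(1, 2)))) = Add(-12988, Mul(-1, Pow(6117, Rational(1, 2)))) ≈ -13066.)
Add(R, Function('t')(181, 142)) = Add(Add(-12988, Mul(-1, Pow(6117, Rational(1, 2)))), Add(Mul(Rational(-1, 19), 142), Mul(Rational(-1, 61), 181))) = Add(Add(-12988, Mul(-1, Pow(6117, Rational(1, 2)))), Add(Rational(-142, 19), Rational(-181, 61))) = Add(Add(-12988, Mul(-1, Pow(6117, Rational(1, 2)))), Rational(-12101, 1159)) = Add(Rational(-15065193, 1159), Mul(-1, Pow(6117, Rational(1, 2))))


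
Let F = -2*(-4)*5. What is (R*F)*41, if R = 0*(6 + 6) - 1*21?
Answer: -34440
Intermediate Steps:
R = -21 (R = 0*12 - 21 = 0 - 21 = -21)
F = 40 (F = 8*5 = 40)
(R*F)*41 = -21*40*41 = -840*41 = -34440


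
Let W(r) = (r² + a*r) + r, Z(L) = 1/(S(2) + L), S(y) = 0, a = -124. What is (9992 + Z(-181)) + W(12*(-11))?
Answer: 7901011/181 ≈ 43652.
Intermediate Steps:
Z(L) = 1/L (Z(L) = 1/(0 + L) = 1/L)
W(r) = r² - 123*r (W(r) = (r² - 124*r) + r = r² - 123*r)
(9992 + Z(-181)) + W(12*(-11)) = (9992 + 1/(-181)) + (12*(-11))*(-123 + 12*(-11)) = (9992 - 1/181) - 132*(-123 - 132) = 1808551/181 - 132*(-255) = 1808551/181 + 33660 = 7901011/181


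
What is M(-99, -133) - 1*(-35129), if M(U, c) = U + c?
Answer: 34897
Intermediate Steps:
M(-99, -133) - 1*(-35129) = (-99 - 133) - 1*(-35129) = -232 + 35129 = 34897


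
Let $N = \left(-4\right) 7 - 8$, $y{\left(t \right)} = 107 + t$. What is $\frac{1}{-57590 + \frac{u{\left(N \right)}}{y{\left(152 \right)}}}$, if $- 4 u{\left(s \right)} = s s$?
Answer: $- \frac{259}{14916134} \approx -1.7364 \cdot 10^{-5}$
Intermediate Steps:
$N = -36$ ($N = -28 - 8 = -36$)
$u{\left(s \right)} = - \frac{s^{2}}{4}$ ($u{\left(s \right)} = - \frac{s s}{4} = - \frac{s^{2}}{4}$)
$\frac{1}{-57590 + \frac{u{\left(N \right)}}{y{\left(152 \right)}}} = \frac{1}{-57590 + \frac{\left(- \frac{1}{4}\right) \left(-36\right)^{2}}{107 + 152}} = \frac{1}{-57590 + \frac{\left(- \frac{1}{4}\right) 1296}{259}} = \frac{1}{-57590 - \frac{324}{259}} = \frac{1}{- \frac{14916134}{259}} = - \frac{259}{14916134}$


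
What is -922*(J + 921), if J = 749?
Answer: -1539740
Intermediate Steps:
-922*(J + 921) = -922*(749 + 921) = -922*1670 = -1539740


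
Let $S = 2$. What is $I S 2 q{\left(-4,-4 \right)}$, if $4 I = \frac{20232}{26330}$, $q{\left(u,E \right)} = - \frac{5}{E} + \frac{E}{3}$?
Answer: $- \frac{843}{13165} \approx -0.064033$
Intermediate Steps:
$q{\left(u,E \right)} = - \frac{5}{E} + \frac{E}{3}$ ($q{\left(u,E \right)} = - \frac{5}{E} + E \frac{1}{3} = - \frac{5}{E} + \frac{E}{3}$)
$I = \frac{2529}{13165}$ ($I = \frac{20232 \cdot \frac{1}{26330}}{4} = \frac{1}{4} \cdot \frac{10116}{13165} = \frac{2529}{13165} \approx 0.1921$)
$I S 2 q{\left(-4,-4 \right)} = \frac{2529 \cdot 2 \cdot 2 \left(- \frac{5}{-4} + \frac{1}{3} \left(-4\right)\right)}{13165} = \frac{2529 \cdot 4 \left(\left(-5\right) \left(- \frac{1}{4}\right) - \frac{4}{3}\right)}{13165} = \frac{2529 \cdot 4 \left(\frac{5}{4} - \frac{4}{3}\right)}{13165} = \frac{2529 \cdot 4 \left(- \frac{1}{12}\right)}{13165} = \frac{2529}{13165} \left(- \frac{1}{3}\right) = - \frac{843}{13165}$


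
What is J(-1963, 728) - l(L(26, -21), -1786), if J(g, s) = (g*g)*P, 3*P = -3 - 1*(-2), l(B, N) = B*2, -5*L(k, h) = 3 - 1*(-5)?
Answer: -19266797/15 ≈ -1.2845e+6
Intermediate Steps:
L(k, h) = -8/5 (L(k, h) = -(3 - 1*(-5))/5 = -(3 + 5)/5 = -1/5*8 = -8/5)
l(B, N) = 2*B
P = -1/3 (P = (-3 - 1*(-2))/3 = (-3 + 2)/3 = (1/3)*(-1) = -1/3 ≈ -0.33333)
J(g, s) = -g**2/3 (J(g, s) = (g*g)*(-1/3) = g**2*(-1/3) = -g**2/3)
J(-1963, 728) - l(L(26, -21), -1786) = -1/3*(-1963)**2 - 2*(-8)/5 = -1/3*3853369 - 1*(-16/5) = -3853369/3 + 16/5 = -19266797/15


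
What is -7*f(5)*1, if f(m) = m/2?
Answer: -35/2 ≈ -17.500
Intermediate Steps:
f(m) = m/2 (f(m) = m*(1/2) = m/2)
-7*f(5)*1 = -7*5/2*1 = -35/2*1 = -35/2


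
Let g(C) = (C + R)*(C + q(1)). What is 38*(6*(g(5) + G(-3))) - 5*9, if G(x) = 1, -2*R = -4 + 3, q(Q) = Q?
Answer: 7707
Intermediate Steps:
R = ½ (R = -(-4 + 3)/2 = -½*(-1) = ½ ≈ 0.50000)
g(C) = (1 + C)*(½ + C) (g(C) = (C + ½)*(C + 1) = (½ + C)*(1 + C) = (1 + C)*(½ + C))
38*(6*(g(5) + G(-3))) - 5*9 = 38*(6*((½ + 5² + (3/2)*5) + 1)) - 5*9 = 38*(6*((½ + 25 + 15/2) + 1)) - 45 = 38*(6*(33 + 1)) - 45 = 38*(6*34) - 45 = 38*204 - 45 = 7752 - 45 = 7707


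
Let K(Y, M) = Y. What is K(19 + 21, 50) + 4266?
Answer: 4306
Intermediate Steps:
K(19 + 21, 50) + 4266 = (19 + 21) + 4266 = 40 + 4266 = 4306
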